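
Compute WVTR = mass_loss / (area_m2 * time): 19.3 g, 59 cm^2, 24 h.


Formula: WVTR = mass_loss / (area * time)
Step 1: Convert area: 59 cm^2 = 0.0059 m^2
Step 2: WVTR = 19.3 g / (0.0059 m^2 * 24 h)
Step 3: WVTR = 19.3 / 0.1416 = 136.3 g/m^2/h

136.3 g/m^2/h


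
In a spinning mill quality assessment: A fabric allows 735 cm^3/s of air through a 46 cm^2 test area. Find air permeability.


Formula: Air Permeability = Airflow / Test Area
AP = 735 cm^3/s / 46 cm^2
AP = 16.0 cm^3/s/cm^2

16.0 cm^3/s/cm^2


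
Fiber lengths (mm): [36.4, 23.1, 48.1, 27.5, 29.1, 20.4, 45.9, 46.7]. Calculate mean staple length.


Formula: Mean = sum of lengths / count
Sum = 36.4 + 23.1 + 48.1 + 27.5 + 29.1 + 20.4 + 45.9 + 46.7
Sum = 277.2 mm
Mean = 277.2 / 8 = 34.65 mm

34.65 mm


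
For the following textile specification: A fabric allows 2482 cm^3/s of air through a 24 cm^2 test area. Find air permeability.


Formula: Air Permeability = Airflow / Test Area
AP = 2482 cm^3/s / 24 cm^2
AP = 103.4 cm^3/s/cm^2

103.4 cm^3/s/cm^2


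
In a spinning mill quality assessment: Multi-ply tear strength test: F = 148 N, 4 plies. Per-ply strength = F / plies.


Formula: Per-ply strength = Total force / Number of plies
Per-ply = 148 N / 4
Per-ply = 37 N

37 N


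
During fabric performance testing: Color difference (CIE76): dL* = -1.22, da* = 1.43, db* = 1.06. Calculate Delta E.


Formula: Delta E = sqrt(dL*^2 + da*^2 + db*^2)
Step 1: dL*^2 = (-1.22)^2 = 1.4884
Step 2: da*^2 = 1.43^2 = 2.0449
Step 3: db*^2 = 1.06^2 = 1.1236
Step 4: Sum = 1.4884 + 2.0449 + 1.1236 = 4.6569
Step 5: Delta E = sqrt(4.6569) = 2.16

2.16 Delta E


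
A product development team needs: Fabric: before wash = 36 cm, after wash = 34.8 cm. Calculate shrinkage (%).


Formula: Shrinkage% = ((L_before - L_after) / L_before) * 100
Step 1: Shrinkage = 36 - 34.8 = 1.2 cm
Step 2: Shrinkage% = (1.2 / 36) * 100
Step 3: Shrinkage% = 0.033333 * 100 = 3.3333% ≈ 3.3%

3.3%


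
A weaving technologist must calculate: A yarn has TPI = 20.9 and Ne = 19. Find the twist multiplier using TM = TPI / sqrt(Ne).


Formula: TM = TPI / sqrt(Ne)
Step 1: sqrt(Ne) = sqrt(19) = 4.3589
Step 2: TM = 20.9 / 4.3589 = 4.79

4.79 TM


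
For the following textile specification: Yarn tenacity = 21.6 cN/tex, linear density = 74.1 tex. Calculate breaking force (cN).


Formula: Breaking force = Tenacity * Linear density
F = 21.6 cN/tex * 74.1 tex
F = 1600.56 cN

1600.56 cN


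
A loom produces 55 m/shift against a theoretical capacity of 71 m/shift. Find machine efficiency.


Formula: Efficiency% = (Actual output / Theoretical output) * 100
Efficiency% = (55 / 71) * 100
Efficiency% = 0.774648 * 100 = 77.4648% ≈ 77.5%

77.5%


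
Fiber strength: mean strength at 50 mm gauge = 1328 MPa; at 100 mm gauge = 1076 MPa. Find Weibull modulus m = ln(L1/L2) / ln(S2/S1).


Formula: m = ln(L1/L2) / ln(S2/S1)
Step 1: ln(L1/L2) = ln(50/100) = -0.69315
Step 2: S2/S1 = 1076/1328 = 0.81024
Step 3: ln(S2/S1) = ln(0.81024) = -0.21042
Step 4: m = -0.69315 / -0.21042 = 3.29

3.29 (Weibull m)


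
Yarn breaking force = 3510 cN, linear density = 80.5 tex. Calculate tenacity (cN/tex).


Formula: Tenacity = Breaking force / Linear density
Tenacity = 3510 cN / 80.5 tex
Tenacity = 43.60 cN/tex

43.60 cN/tex


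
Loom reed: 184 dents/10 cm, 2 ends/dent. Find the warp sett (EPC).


Formula: EPC = (dents per 10 cm * ends per dent) / 10
Step 1: Total ends per 10 cm = 184 * 2 = 368
Step 2: EPC = 368 / 10 = 36.8 ends/cm

36.8 ends/cm


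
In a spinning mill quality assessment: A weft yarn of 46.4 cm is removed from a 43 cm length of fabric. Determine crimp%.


Formula: Crimp% = ((L_yarn - L_fabric) / L_fabric) * 100
Step 1: Extension = 46.4 - 43 = 3.4 cm
Step 2: Crimp% = (3.4 / 43) * 100
Step 3: Crimp% = 0.07907 * 100 = 7.907% ≈ 7.9%

7.9%


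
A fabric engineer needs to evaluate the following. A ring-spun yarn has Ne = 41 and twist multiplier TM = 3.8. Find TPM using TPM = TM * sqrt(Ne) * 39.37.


Formula: TPM = TM * sqrt(Ne) * 39.37
Step 1: sqrt(Ne) = sqrt(41) = 6.4031
Step 2: TM * sqrt(Ne) = 3.8 * 6.4031 = 24.3318
Step 3: TPM = 24.3318 * 39.37 = 958 twists/m

958 twists/m


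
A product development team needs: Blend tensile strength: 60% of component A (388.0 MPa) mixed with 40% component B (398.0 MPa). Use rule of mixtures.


Formula: Blend property = (fraction_A * property_A) + (fraction_B * property_B)
Step 1: Contribution A = 60/100 * 388.0 MPa = 232.8 MPa
Step 2: Contribution B = 40/100 * 398.0 MPa = 159.2 MPa
Step 3: Blend tensile strength = 232.8 + 159.2 = 392.0 MPa

392.0 MPa


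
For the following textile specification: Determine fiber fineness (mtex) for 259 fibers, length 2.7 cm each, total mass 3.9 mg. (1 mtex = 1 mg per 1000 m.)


Formula: fineness (mtex) = mass (mg) / total length (km) = (mass_mg / total_length_m) * 1000
Step 1: Convert fiber length: 2.7 cm = 0.027 m
Step 2: Total fiber length = 259 * 0.027 = 6.993 m
Step 3: Linear density = 3.9 mg / 6.993 m = 0.5577 mg/m
Step 4: fineness = 0.5577 * 1000 = 557.7 mtex

557.7 mtex


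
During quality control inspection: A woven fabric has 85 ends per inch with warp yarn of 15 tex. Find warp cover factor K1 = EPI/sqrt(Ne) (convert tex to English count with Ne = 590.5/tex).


Formula: K1 = EPI / sqrt(Ne), with Ne = 590.5 / tex_warp
Step 1: Ne = 590.5 / 15 = 39.367
Step 2: sqrt(Ne) = sqrt(39.367) = 6.2743
Step 3: K1 = 85 / 6.2743 = 13.5

13.5


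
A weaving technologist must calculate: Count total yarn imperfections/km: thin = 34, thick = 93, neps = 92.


Formula: Total = thin places + thick places + neps
Total = 34 + 93 + 92
Total = 219 imperfections/km

219 imperfections/km


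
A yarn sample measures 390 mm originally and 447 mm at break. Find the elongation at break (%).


Formula: Elongation (%) = ((L_break - L0) / L0) * 100
Step 1: Extension = 447 - 390 = 57 mm
Step 2: Elongation = (57 / 390) * 100
Step 3: Elongation = 0.146154 * 100 = 14.6154% ≈ 14.6%

14.6%


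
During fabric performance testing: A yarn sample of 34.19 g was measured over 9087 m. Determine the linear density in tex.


Formula: Tex = (mass_g / length_m) * 1000
Substituting: Tex = (34.19 / 9087) * 1000
Intermediate: 34.19 / 9087 = 0.00376252 g/m
Tex = 0.00376252 * 1000 = 3.76 tex

3.76 tex


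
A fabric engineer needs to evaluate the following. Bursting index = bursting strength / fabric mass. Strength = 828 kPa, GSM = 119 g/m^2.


Formula: Bursting Index = Bursting Strength / Fabric GSM
BI = 828 kPa / 119 g/m^2
BI = 6.958 kPa/(g/m^2)

6.958 kPa/(g/m^2)


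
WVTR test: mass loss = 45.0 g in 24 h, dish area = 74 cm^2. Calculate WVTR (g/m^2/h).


Formula: WVTR = mass_loss / (area * time)
Step 1: Convert area: 74 cm^2 = 0.0074 m^2
Step 2: WVTR = 45.0 g / (0.0074 m^2 * 24 h)
Step 3: WVTR = 45.0 / 0.1776 = 253.4 g/m^2/h

253.4 g/m^2/h


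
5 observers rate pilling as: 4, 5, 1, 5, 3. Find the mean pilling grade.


Formula: Mean = sum / count
Sum = 4 + 5 + 1 + 5 + 3 = 18
Mean = 18 / 5 = 3.6

3.6


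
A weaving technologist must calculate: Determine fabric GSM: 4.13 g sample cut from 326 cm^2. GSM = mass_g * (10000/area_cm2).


Formula: GSM = mass_g / area_m2
Step 1: Convert area: 326 cm^2 = 326 / 10000 = 0.0326 m^2
Step 2: GSM = 4.13 g / 0.0326 m^2 = 126.7 g/m^2

126.7 g/m^2


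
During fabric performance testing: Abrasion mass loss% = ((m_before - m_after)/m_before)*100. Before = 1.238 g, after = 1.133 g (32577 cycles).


Formula: Mass loss% = ((m_before - m_after) / m_before) * 100
Step 1: Mass loss = 1.238 - 1.133 = 0.105 g
Step 2: Ratio = 0.105 / 1.238 = 0.0848142
Step 3: Mass loss% = 0.0848142 * 100 = 8.48142% ≈ 8.48%

8.48%


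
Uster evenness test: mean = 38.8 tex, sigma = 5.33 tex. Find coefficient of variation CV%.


Formula: CV% = (standard deviation / mean) * 100
Step 1: Ratio = 5.33 / 38.8 = 0.137371
Step 2: CV% = 0.137371 * 100 = 13.7371% ≈ 13.7%

13.7%


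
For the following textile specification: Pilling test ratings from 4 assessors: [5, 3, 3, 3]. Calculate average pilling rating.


Formula: Mean = sum / count
Sum = 5 + 3 + 3 + 3 = 14
Mean = 14 / 4 = 3.5

3.5


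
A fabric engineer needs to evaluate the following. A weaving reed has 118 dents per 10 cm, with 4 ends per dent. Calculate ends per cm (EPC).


Formula: EPC = (dents per 10 cm * ends per dent) / 10
Step 1: Total ends per 10 cm = 118 * 4 = 472
Step 2: EPC = 472 / 10 = 47.2 ends/cm

47.2 ends/cm


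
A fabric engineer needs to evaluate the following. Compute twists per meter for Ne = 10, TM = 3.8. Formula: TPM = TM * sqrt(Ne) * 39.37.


Formula: TPM = TM * sqrt(Ne) * 39.37
Step 1: sqrt(Ne) = sqrt(10) = 3.1623
Step 2: TM * sqrt(Ne) = 3.8 * 3.1623 = 12.0167
Step 3: TPM = 12.0167 * 39.37 = 473 twists/m

473 twists/m


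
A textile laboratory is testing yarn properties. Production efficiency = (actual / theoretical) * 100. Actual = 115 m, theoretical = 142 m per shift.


Formula: Efficiency% = (Actual output / Theoretical output) * 100
Efficiency% = (115 / 142) * 100
Efficiency% = 0.809859 * 100 = 80.9859% ≈ 81.0%

81.0%


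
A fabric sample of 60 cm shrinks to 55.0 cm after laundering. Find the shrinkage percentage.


Formula: Shrinkage% = ((L_before - L_after) / L_before) * 100
Step 1: Shrinkage = 60 - 55.0 = 5.0 cm
Step 2: Shrinkage% = (5.0 / 60) * 100
Step 3: Shrinkage% = 0.083333 * 100 = 8.3333% ≈ 8.3%

8.3%


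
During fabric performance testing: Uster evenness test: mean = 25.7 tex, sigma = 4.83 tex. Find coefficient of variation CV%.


Formula: CV% = (standard deviation / mean) * 100
Step 1: Ratio = 4.83 / 25.7 = 0.187938
Step 2: CV% = 0.187938 * 100 = 18.7938% ≈ 18.8%

18.8%


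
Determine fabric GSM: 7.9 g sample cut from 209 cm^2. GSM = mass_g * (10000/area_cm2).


Formula: GSM = mass_g / area_m2
Step 1: Convert area: 209 cm^2 = 209 / 10000 = 0.0209 m^2
Step 2: GSM = 7.9 g / 0.0209 m^2 = 378.0 g/m^2

378.0 g/m^2


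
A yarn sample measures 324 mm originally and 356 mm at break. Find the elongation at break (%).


Formula: Elongation (%) = ((L_break - L0) / L0) * 100
Step 1: Extension = 356 - 324 = 32 mm
Step 2: Elongation = (32 / 324) * 100
Step 3: Elongation = 0.098765 * 100 = 9.8765% ≈ 9.9%

9.9%


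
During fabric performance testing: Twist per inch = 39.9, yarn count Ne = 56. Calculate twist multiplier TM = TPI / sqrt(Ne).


Formula: TM = TPI / sqrt(Ne)
Step 1: sqrt(Ne) = sqrt(56) = 7.4833
Step 2: TM = 39.9 / 7.4833 = 5.33

5.33 TM


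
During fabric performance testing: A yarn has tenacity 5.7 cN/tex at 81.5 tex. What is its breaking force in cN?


Formula: Breaking force = Tenacity * Linear density
F = 5.7 cN/tex * 81.5 tex
F = 464.55 cN

464.55 cN


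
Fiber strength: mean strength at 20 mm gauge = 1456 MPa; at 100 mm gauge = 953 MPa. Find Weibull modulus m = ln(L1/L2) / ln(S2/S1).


Formula: m = ln(L1/L2) / ln(S2/S1)
Step 1: ln(L1/L2) = ln(20/100) = -1.60944
Step 2: S2/S1 = 953/1456 = 0.65453
Step 3: ln(S2/S1) = ln(0.65453) = -0.42384
Step 4: m = -1.60944 / -0.42384 = 3.80

3.80 (Weibull m)


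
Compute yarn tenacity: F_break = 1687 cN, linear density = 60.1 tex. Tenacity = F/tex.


Formula: Tenacity = Breaking force / Linear density
Tenacity = 1687 cN / 60.1 tex
Tenacity = 28.07 cN/tex

28.07 cN/tex


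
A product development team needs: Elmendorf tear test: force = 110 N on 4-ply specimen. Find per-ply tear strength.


Formula: Per-ply strength = Total force / Number of plies
Per-ply = 110 N / 4
Per-ply = 27.5 N

27.5 N


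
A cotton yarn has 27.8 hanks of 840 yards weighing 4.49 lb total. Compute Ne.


Formula: Ne = hanks / mass_lb
Substituting: Ne = 27.8 / 4.49
Ne = 6.2

6.2 Ne


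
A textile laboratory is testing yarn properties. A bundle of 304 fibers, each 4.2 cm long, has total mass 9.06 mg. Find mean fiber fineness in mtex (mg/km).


Formula: fineness (mtex) = mass (mg) / total length (km) = (mass_mg / total_length_m) * 1000
Step 1: Convert fiber length: 4.2 cm = 0.042 m
Step 2: Total fiber length = 304 * 0.042 = 12.768 m
Step 3: Linear density = 9.06 mg / 12.768 m = 0.7096 mg/m
Step 4: fineness = 0.7096 * 1000 = 709.6 mtex

709.6 mtex


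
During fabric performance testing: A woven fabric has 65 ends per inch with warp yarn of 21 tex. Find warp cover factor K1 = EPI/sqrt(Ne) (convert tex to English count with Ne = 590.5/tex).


Formula: K1 = EPI / sqrt(Ne), with Ne = 590.5 / tex_warp
Step 1: Ne = 590.5 / 21 = 28.119
Step 2: sqrt(Ne) = sqrt(28.119) = 5.3027
Step 3: K1 = 65 / 5.3027 = 12.3

12.3


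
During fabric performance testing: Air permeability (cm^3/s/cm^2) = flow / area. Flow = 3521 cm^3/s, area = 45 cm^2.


Formula: Air Permeability = Airflow / Test Area
AP = 3521 cm^3/s / 45 cm^2
AP = 78.2 cm^3/s/cm^2

78.2 cm^3/s/cm^2


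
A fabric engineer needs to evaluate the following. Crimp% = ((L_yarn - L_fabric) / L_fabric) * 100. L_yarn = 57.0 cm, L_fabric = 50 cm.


Formula: Crimp% = ((L_yarn - L_fabric) / L_fabric) * 100
Step 1: Extension = 57.0 - 50 = 7.0 cm
Step 2: Crimp% = (7.0 / 50) * 100
Step 3: Crimp% = 0.14 * 100 = 14.0%

14.0%


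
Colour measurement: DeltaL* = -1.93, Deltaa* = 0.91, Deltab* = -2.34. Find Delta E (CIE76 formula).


Formula: Delta E = sqrt(dL*^2 + da*^2 + db*^2)
Step 1: dL*^2 = (-1.93)^2 = 3.7249
Step 2: da*^2 = 0.91^2 = 0.8281
Step 3: db*^2 = (-2.34)^2 = 5.4756
Step 4: Sum = 3.7249 + 0.8281 + 5.4756 = 10.0286
Step 5: Delta E = sqrt(10.0286) = 3.17

3.17 Delta E


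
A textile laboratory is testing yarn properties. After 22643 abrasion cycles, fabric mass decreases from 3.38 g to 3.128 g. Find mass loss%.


Formula: Mass loss% = ((m_before - m_after) / m_before) * 100
Step 1: Mass loss = 3.38 - 3.128 = 0.252 g
Step 2: Ratio = 0.252 / 3.38 = 0.0745562
Step 3: Mass loss% = 0.0745562 * 100 = 7.45562% ≈ 7.46%

7.46%


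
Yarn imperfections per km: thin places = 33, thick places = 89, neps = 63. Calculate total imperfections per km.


Formula: Total = thin places + thick places + neps
Total = 33 + 89 + 63
Total = 185 imperfections/km

185 imperfections/km


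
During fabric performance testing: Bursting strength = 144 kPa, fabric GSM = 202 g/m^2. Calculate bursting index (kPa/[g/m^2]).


Formula: Bursting Index = Bursting Strength / Fabric GSM
BI = 144 kPa / 202 g/m^2
BI = 0.713 kPa/(g/m^2)

0.713 kPa/(g/m^2)


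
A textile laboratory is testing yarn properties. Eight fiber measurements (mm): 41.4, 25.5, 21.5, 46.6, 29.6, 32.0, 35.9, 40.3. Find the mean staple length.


Formula: Mean = sum of lengths / count
Sum = 41.4 + 25.5 + 21.5 + 46.6 + 29.6 + 32.0 + 35.9 + 40.3
Sum = 272.8 mm
Mean = 272.8 / 8 = 34.10 mm

34.10 mm


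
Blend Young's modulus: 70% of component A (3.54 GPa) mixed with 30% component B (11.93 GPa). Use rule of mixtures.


Formula: Blend property = (fraction_A * property_A) + (fraction_B * property_B)
Step 1: Contribution A = 70/100 * 3.54 GPa = 2.478 GPa
Step 2: Contribution B = 30/100 * 11.93 GPa = 3.579 GPa
Step 3: Blend Young's modulus = 2.478 + 3.579 = 6.057 GPa

6.057 GPa


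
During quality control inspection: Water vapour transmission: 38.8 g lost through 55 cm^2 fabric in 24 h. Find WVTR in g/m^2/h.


Formula: WVTR = mass_loss / (area * time)
Step 1: Convert area: 55 cm^2 = 0.0055 m^2
Step 2: WVTR = 38.8 g / (0.0055 m^2 * 24 h)
Step 3: WVTR = 38.8 / 0.132 = 293.9 g/m^2/h

293.9 g/m^2/h


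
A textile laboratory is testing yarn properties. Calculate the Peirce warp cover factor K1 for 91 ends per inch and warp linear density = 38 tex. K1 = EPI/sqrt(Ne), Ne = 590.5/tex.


Formula: K1 = EPI / sqrt(Ne), with Ne = 590.5 / tex_warp
Step 1: Ne = 590.5 / 38 = 15.539
Step 2: sqrt(Ne) = sqrt(15.539) = 3.942
Step 3: K1 = 91 / 3.942 = 23.1

23.1


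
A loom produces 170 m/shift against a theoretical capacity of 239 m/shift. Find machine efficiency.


Formula: Efficiency% = (Actual output / Theoretical output) * 100
Efficiency% = (170 / 239) * 100
Efficiency% = 0.711297 * 100 = 71.1297% ≈ 71.1%

71.1%


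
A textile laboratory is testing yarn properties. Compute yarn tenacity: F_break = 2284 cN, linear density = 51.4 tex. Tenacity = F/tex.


Formula: Tenacity = Breaking force / Linear density
Tenacity = 2284 cN / 51.4 tex
Tenacity = 44.44 cN/tex

44.44 cN/tex


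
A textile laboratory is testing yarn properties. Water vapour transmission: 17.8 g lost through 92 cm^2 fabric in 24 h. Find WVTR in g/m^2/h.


Formula: WVTR = mass_loss / (area * time)
Step 1: Convert area: 92 cm^2 = 0.0092 m^2
Step 2: WVTR = 17.8 g / (0.0092 m^2 * 24 h)
Step 3: WVTR = 17.8 / 0.2208 = 80.6 g/m^2/h

80.6 g/m^2/h


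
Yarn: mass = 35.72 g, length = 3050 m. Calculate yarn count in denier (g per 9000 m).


Formula: den = (mass_g / length_m) * 9000
Substituting: den = (35.72 / 3050) * 9000
Intermediate: 35.72 / 3050 = 0.01171148 g/m
den = 0.01171148 * 9000 = 105.4 denier

105.4 denier


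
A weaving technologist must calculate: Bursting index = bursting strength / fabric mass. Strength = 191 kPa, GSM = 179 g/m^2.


Formula: Bursting Index = Bursting Strength / Fabric GSM
BI = 191 kPa / 179 g/m^2
BI = 1.067 kPa/(g/m^2)

1.067 kPa/(g/m^2)


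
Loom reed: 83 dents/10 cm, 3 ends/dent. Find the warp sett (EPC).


Formula: EPC = (dents per 10 cm * ends per dent) / 10
Step 1: Total ends per 10 cm = 83 * 3 = 249
Step 2: EPC = 249 / 10 = 24.9 ends/cm

24.9 ends/cm


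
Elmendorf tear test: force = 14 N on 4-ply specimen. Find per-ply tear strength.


Formula: Per-ply strength = Total force / Number of plies
Per-ply = 14 N / 4
Per-ply = 3.5 N

3.5 N


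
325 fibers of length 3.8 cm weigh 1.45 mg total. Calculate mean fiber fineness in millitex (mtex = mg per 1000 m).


Formula: fineness (mtex) = mass (mg) / total length (km) = (mass_mg / total_length_m) * 1000
Step 1: Convert fiber length: 3.8 cm = 0.038 m
Step 2: Total fiber length = 325 * 0.038 = 12.35 m
Step 3: Linear density = 1.45 mg / 12.35 m = 0.1174 mg/m
Step 4: fineness = 0.1174 * 1000 = 117.4 mtex

117.4 mtex


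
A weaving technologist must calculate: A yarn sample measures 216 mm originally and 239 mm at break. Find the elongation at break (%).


Formula: Elongation (%) = ((L_break - L0) / L0) * 100
Step 1: Extension = 239 - 216 = 23 mm
Step 2: Elongation = (23 / 216) * 100
Step 3: Elongation = 0.106481 * 100 = 10.6481% ≈ 10.6%

10.6%


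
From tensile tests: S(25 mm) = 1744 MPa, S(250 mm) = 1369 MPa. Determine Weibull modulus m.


Formula: m = ln(L1/L2) / ln(S2/S1)
Step 1: ln(L1/L2) = ln(25/250) = -2.30259
Step 2: S2/S1 = 1369/1744 = 0.78498
Step 3: ln(S2/S1) = ln(0.78498) = -0.24210
Step 4: m = -2.30259 / -0.24210 = 9.51

9.51 (Weibull m)


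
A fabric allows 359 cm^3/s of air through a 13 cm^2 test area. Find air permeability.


Formula: Air Permeability = Airflow / Test Area
AP = 359 cm^3/s / 13 cm^2
AP = 27.6 cm^3/s/cm^2

27.6 cm^3/s/cm^2


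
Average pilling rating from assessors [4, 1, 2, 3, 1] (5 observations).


Formula: Mean = sum / count
Sum = 4 + 1 + 2 + 3 + 1 = 11
Mean = 11 / 5 = 2.2

2.2


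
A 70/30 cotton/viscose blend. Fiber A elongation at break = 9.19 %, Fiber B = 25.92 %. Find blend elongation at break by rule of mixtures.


Formula: Blend property = (fraction_A * property_A) + (fraction_B * property_B)
Step 1: Contribution A = 70/100 * 9.19 % = 6.433 %
Step 2: Contribution B = 30/100 * 25.92 % = 7.776 %
Step 3: Blend elongation at break = 6.433 + 7.776 = 14.209 %

14.209 %


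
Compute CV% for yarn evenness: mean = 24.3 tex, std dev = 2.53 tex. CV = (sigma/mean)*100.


Formula: CV% = (standard deviation / mean) * 100
Step 1: Ratio = 2.53 / 24.3 = 0.104115
Step 2: CV% = 0.104115 * 100 = 10.4115% ≈ 10.4%

10.4%


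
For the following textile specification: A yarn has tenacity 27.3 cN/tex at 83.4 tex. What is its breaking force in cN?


Formula: Breaking force = Tenacity * Linear density
F = 27.3 cN/tex * 83.4 tex
F = 2276.82 cN

2276.82 cN


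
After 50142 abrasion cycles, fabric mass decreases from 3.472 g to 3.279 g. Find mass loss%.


Formula: Mass loss% = ((m_before - m_after) / m_before) * 100
Step 1: Mass loss = 3.472 - 3.279 = 0.193 g
Step 2: Ratio = 0.193 / 3.472 = 0.0555876
Step 3: Mass loss% = 0.0555876 * 100 = 5.55876% ≈ 5.56%

5.56%


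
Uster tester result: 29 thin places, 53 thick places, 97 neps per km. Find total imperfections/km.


Formula: Total = thin places + thick places + neps
Total = 29 + 53 + 97
Total = 179 imperfections/km

179 imperfections/km


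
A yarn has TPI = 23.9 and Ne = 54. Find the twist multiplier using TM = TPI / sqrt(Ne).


Formula: TM = TPI / sqrt(Ne)
Step 1: sqrt(Ne) = sqrt(54) = 7.3485
Step 2: TM = 23.9 / 7.3485 = 3.25

3.25 TM


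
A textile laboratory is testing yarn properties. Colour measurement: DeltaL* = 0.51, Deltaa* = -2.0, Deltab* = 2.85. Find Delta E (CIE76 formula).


Formula: Delta E = sqrt(dL*^2 + da*^2 + db*^2)
Step 1: dL*^2 = 0.51^2 = 0.2601
Step 2: da*^2 = (-2.0)^2 = 4.0
Step 3: db*^2 = 2.85^2 = 8.1225
Step 4: Sum = 0.2601 + 4.0 + 8.1225 = 12.3826
Step 5: Delta E = sqrt(12.3826) = 3.52

3.52 Delta E


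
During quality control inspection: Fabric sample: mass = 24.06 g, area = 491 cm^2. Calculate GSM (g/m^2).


Formula: GSM = mass_g / area_m2
Step 1: Convert area: 491 cm^2 = 491 / 10000 = 0.0491 m^2
Step 2: GSM = 24.06 g / 0.0491 m^2 = 490.0 g/m^2

490.0 g/m^2


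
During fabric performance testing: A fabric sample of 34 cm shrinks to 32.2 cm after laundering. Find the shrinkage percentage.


Formula: Shrinkage% = ((L_before - L_after) / L_before) * 100
Step 1: Shrinkage = 34 - 32.2 = 1.8 cm
Step 2: Shrinkage% = (1.8 / 34) * 100
Step 3: Shrinkage% = 0.052941 * 100 = 5.2941% ≈ 5.3%

5.3%


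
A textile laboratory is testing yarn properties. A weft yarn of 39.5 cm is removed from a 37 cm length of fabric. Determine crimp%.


Formula: Crimp% = ((L_yarn - L_fabric) / L_fabric) * 100
Step 1: Extension = 39.5 - 37 = 2.5 cm
Step 2: Crimp% = (2.5 / 37) * 100
Step 3: Crimp% = 0.067568 * 100 = 6.7568% ≈ 6.8%

6.8%


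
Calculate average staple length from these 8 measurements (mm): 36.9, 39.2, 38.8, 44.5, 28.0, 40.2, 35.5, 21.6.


Formula: Mean = sum of lengths / count
Sum = 36.9 + 39.2 + 38.8 + 44.5 + 28.0 + 40.2 + 35.5 + 21.6
Sum = 284.7 mm
Mean = 284.7 / 8 = 35.59 mm

35.59 mm


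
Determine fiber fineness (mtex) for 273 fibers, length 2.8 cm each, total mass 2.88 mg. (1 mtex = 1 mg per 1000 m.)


Formula: fineness (mtex) = mass (mg) / total length (km) = (mass_mg / total_length_m) * 1000
Step 1: Convert fiber length: 2.8 cm = 0.028 m
Step 2: Total fiber length = 273 * 0.028 = 7.644 m
Step 3: Linear density = 2.88 mg / 7.644 m = 0.3768 mg/m
Step 4: fineness = 0.3768 * 1000 = 376.8 mtex

376.8 mtex


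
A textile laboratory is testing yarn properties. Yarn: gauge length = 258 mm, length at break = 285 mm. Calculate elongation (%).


Formula: Elongation (%) = ((L_break - L0) / L0) * 100
Step 1: Extension = 285 - 258 = 27 mm
Step 2: Elongation = (27 / 258) * 100
Step 3: Elongation = 0.104651 * 100 = 10.4651% ≈ 10.5%

10.5%


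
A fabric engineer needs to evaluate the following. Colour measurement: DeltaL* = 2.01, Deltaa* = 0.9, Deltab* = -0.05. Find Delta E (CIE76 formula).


Formula: Delta E = sqrt(dL*^2 + da*^2 + db*^2)
Step 1: dL*^2 = 2.01^2 = 4.0401
Step 2: da*^2 = 0.9^2 = 0.81
Step 3: db*^2 = (-0.05)^2 = 0.0025
Step 4: Sum = 4.0401 + 0.81 + 0.0025 = 4.8526
Step 5: Delta E = sqrt(4.8526) = 2.2

2.2 Delta E


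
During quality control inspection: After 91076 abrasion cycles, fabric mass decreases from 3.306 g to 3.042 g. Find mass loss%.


Formula: Mass loss% = ((m_before - m_after) / m_before) * 100
Step 1: Mass loss = 3.306 - 3.042 = 0.264 g
Step 2: Ratio = 0.264 / 3.306 = 0.0798548
Step 3: Mass loss% = 0.0798548 * 100 = 7.98548% ≈ 7.99%

7.99%


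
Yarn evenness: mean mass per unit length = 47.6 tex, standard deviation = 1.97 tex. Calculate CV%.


Formula: CV% = (standard deviation / mean) * 100
Step 1: Ratio = 1.97 / 47.6 = 0.041387
Step 2: CV% = 0.041387 * 100 = 4.1387% ≈ 4.1%

4.1%


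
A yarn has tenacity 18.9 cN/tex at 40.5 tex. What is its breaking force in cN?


Formula: Breaking force = Tenacity * Linear density
F = 18.9 cN/tex * 40.5 tex
F = 765.45 cN

765.45 cN


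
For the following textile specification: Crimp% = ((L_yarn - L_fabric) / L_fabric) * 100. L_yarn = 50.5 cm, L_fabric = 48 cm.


Formula: Crimp% = ((L_yarn - L_fabric) / L_fabric) * 100
Step 1: Extension = 50.5 - 48 = 2.5 cm
Step 2: Crimp% = (2.5 / 48) * 100
Step 3: Crimp% = 0.052083 * 100 = 5.2083% ≈ 5.2%

5.2%


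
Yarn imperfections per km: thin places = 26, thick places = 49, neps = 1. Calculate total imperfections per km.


Formula: Total = thin places + thick places + neps
Total = 26 + 49 + 1
Total = 76 imperfections/km

76 imperfections/km


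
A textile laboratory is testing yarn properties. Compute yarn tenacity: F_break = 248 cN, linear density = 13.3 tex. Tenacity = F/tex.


Formula: Tenacity = Breaking force / Linear density
Tenacity = 248 cN / 13.3 tex
Tenacity = 18.65 cN/tex

18.65 cN/tex


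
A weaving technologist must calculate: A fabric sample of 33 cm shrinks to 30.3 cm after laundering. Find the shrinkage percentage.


Formula: Shrinkage% = ((L_before - L_after) / L_before) * 100
Step 1: Shrinkage = 33 - 30.3 = 2.7 cm
Step 2: Shrinkage% = (2.7 / 33) * 100
Step 3: Shrinkage% = 0.081818 * 100 = 8.1818% ≈ 8.2%

8.2%


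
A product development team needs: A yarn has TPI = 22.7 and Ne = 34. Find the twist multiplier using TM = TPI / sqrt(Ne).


Formula: TM = TPI / sqrt(Ne)
Step 1: sqrt(Ne) = sqrt(34) = 5.831
Step 2: TM = 22.7 / 5.831 = 3.89

3.89 TM


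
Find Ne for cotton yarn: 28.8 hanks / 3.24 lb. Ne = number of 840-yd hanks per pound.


Formula: Ne = hanks / mass_lb
Substituting: Ne = 28.8 / 3.24
Ne = 8.9

8.9 Ne


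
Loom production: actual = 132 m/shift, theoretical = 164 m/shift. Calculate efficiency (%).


Formula: Efficiency% = (Actual output / Theoretical output) * 100
Efficiency% = (132 / 164) * 100
Efficiency% = 0.804878 * 100 = 80.4878% ≈ 80.5%

80.5%


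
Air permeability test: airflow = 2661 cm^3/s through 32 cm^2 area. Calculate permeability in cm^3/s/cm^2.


Formula: Air Permeability = Airflow / Test Area
AP = 2661 cm^3/s / 32 cm^2
AP = 83.2 cm^3/s/cm^2

83.2 cm^3/s/cm^2


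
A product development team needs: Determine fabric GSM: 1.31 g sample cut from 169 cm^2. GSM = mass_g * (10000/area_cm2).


Formula: GSM = mass_g / area_m2
Step 1: Convert area: 169 cm^2 = 169 / 10000 = 0.0169 m^2
Step 2: GSM = 1.31 g / 0.0169 m^2 = 77.5 g/m^2

77.5 g/m^2


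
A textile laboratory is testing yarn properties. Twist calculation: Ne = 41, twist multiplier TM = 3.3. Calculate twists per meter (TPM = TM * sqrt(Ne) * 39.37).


Formula: TPM = TM * sqrt(Ne) * 39.37
Step 1: sqrt(Ne) = sqrt(41) = 6.4031
Step 2: TM * sqrt(Ne) = 3.3 * 6.4031 = 21.1302
Step 3: TPM = 21.1302 * 39.37 = 832 twists/m

832 twists/m


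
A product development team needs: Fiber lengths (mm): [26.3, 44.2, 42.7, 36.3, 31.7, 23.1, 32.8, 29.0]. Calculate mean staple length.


Formula: Mean = sum of lengths / count
Sum = 26.3 + 44.2 + 42.7 + 36.3 + 31.7 + 23.1 + 32.8 + 29.0
Sum = 266.1 mm
Mean = 266.1 / 8 = 33.26 mm

33.26 mm


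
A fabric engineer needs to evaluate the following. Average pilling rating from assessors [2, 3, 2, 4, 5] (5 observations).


Formula: Mean = sum / count
Sum = 2 + 3 + 2 + 4 + 5 = 16
Mean = 16 / 5 = 3.2

3.2


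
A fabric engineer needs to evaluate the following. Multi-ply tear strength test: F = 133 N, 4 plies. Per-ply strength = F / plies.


Formula: Per-ply strength = Total force / Number of plies
Per-ply = 133 N / 4
Per-ply = 33.25 N

33.25 N


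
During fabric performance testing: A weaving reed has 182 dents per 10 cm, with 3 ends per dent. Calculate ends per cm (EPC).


Formula: EPC = (dents per 10 cm * ends per dent) / 10
Step 1: Total ends per 10 cm = 182 * 3 = 546
Step 2: EPC = 546 / 10 = 54.6 ends/cm

54.6 ends/cm


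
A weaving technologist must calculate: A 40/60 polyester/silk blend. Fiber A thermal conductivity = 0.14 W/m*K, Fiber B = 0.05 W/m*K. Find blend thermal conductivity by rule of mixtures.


Formula: Blend property = (fraction_A * property_A) + (fraction_B * property_B)
Step 1: Contribution A = 40/100 * 0.14 W/m*K = 0.056 W/m*K
Step 2: Contribution B = 60/100 * 0.05 W/m*K = 0.03 W/m*K
Step 3: Blend thermal conductivity = 0.056 + 0.03 = 0.086 W/m*K

0.086 W/m*K


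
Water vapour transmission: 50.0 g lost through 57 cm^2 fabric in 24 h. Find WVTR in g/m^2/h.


Formula: WVTR = mass_loss / (area * time)
Step 1: Convert area: 57 cm^2 = 0.0057 m^2
Step 2: WVTR = 50.0 g / (0.0057 m^2 * 24 h)
Step 3: WVTR = 50.0 / 0.1368 = 365.5 g/m^2/h

365.5 g/m^2/h


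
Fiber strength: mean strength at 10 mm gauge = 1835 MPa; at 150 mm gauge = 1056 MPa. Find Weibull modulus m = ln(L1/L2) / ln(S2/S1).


Formula: m = ln(L1/L2) / ln(S2/S1)
Step 1: ln(L1/L2) = ln(10/150) = -2.70805
Step 2: S2/S1 = 1056/1835 = 0.57548
Step 3: ln(S2/S1) = ln(0.57548) = -0.55255
Step 4: m = -2.70805 / -0.55255 = 4.90

4.90 (Weibull m)


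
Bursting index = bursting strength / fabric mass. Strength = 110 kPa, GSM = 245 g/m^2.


Formula: Bursting Index = Bursting Strength / Fabric GSM
BI = 110 kPa / 245 g/m^2
BI = 0.449 kPa/(g/m^2)

0.449 kPa/(g/m^2)


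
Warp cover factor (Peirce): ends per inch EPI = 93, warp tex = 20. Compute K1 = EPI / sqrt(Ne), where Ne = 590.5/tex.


Formula: K1 = EPI / sqrt(Ne), with Ne = 590.5 / tex_warp
Step 1: Ne = 590.5 / 20 = 29.525
Step 2: sqrt(Ne) = sqrt(29.525) = 5.4337
Step 3: K1 = 93 / 5.4337 = 17.1

17.1


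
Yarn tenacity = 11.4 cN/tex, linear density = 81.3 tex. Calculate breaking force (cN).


Formula: Breaking force = Tenacity * Linear density
F = 11.4 cN/tex * 81.3 tex
F = 926.82 cN

926.82 cN


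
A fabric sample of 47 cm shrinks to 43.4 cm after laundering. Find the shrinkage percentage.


Formula: Shrinkage% = ((L_before - L_after) / L_before) * 100
Step 1: Shrinkage = 47 - 43.4 = 3.6 cm
Step 2: Shrinkage% = (3.6 / 47) * 100
Step 3: Shrinkage% = 0.076596 * 100 = 7.6596% ≈ 7.7%

7.7%


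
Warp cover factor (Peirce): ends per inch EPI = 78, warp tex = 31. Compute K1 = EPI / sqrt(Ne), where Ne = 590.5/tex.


Formula: K1 = EPI / sqrt(Ne), with Ne = 590.5 / tex_warp
Step 1: Ne = 590.5 / 31 = 19.048
Step 2: sqrt(Ne) = sqrt(19.048) = 4.3644
Step 3: K1 = 78 / 4.3644 = 17.9

17.9


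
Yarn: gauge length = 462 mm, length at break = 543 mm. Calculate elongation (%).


Formula: Elongation (%) = ((L_break - L0) / L0) * 100
Step 1: Extension = 543 - 462 = 81 mm
Step 2: Elongation = (81 / 462) * 100
Step 3: Elongation = 0.175325 * 100 = 17.5325% ≈ 17.5%

17.5%


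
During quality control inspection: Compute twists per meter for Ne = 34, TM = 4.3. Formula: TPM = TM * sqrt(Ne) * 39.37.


Formula: TPM = TM * sqrt(Ne) * 39.37
Step 1: sqrt(Ne) = sqrt(34) = 5.831
Step 2: TM * sqrt(Ne) = 4.3 * 5.831 = 25.0733
Step 3: TPM = 25.0733 * 39.37 = 987 twists/m

987 twists/m


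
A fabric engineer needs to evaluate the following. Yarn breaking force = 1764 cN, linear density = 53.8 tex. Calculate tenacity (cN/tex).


Formula: Tenacity = Breaking force / Linear density
Tenacity = 1764 cN / 53.8 tex
Tenacity = 32.79 cN/tex

32.79 cN/tex


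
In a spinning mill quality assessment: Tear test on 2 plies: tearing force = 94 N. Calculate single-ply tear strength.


Formula: Per-ply strength = Total force / Number of plies
Per-ply = 94 N / 2
Per-ply = 47 N

47 N


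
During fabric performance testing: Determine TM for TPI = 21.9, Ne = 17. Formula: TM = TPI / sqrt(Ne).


Formula: TM = TPI / sqrt(Ne)
Step 1: sqrt(Ne) = sqrt(17) = 4.1231
Step 2: TM = 21.9 / 4.1231 = 5.31

5.31 TM


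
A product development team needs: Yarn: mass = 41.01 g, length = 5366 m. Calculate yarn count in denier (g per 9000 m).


Formula: den = (mass_g / length_m) * 9000
Substituting: den = (41.01 / 5366) * 9000
Intermediate: 41.01 / 5366 = 0.00764256 g/m
den = 0.00764256 * 9000 = 68.8 denier

68.8 denier


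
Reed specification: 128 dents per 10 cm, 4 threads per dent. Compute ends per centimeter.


Formula: EPC = (dents per 10 cm * ends per dent) / 10
Step 1: Total ends per 10 cm = 128 * 4 = 512
Step 2: EPC = 512 / 10 = 51.2 ends/cm

51.2 ends/cm


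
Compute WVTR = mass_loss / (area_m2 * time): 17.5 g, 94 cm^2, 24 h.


Formula: WVTR = mass_loss / (area * time)
Step 1: Convert area: 94 cm^2 = 0.0094 m^2
Step 2: WVTR = 17.5 g / (0.0094 m^2 * 24 h)
Step 3: WVTR = 17.5 / 0.2256 = 77.6 g/m^2/h

77.6 g/m^2/h


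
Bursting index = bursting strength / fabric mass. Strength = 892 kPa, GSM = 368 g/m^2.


Formula: Bursting Index = Bursting Strength / Fabric GSM
BI = 892 kPa / 368 g/m^2
BI = 2.424 kPa/(g/m^2)

2.424 kPa/(g/m^2)


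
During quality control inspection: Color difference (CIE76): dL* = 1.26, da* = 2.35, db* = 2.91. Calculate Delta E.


Formula: Delta E = sqrt(dL*^2 + da*^2 + db*^2)
Step 1: dL*^2 = 1.26^2 = 1.5876
Step 2: da*^2 = 2.35^2 = 5.5225
Step 3: db*^2 = 2.91^2 = 8.4681
Step 4: Sum = 1.5876 + 5.5225 + 8.4681 = 15.5782
Step 5: Delta E = sqrt(15.5782) = 3.95

3.95 Delta E


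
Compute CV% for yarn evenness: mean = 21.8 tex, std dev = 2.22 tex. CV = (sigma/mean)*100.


Formula: CV% = (standard deviation / mean) * 100
Step 1: Ratio = 2.22 / 21.8 = 0.101835
Step 2: CV% = 0.101835 * 100 = 10.1835% ≈ 10.2%

10.2%


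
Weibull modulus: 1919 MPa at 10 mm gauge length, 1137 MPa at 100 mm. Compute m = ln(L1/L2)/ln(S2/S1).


Formula: m = ln(L1/L2) / ln(S2/S1)
Step 1: ln(L1/L2) = ln(10/100) = -2.30259
Step 2: S2/S1 = 1137/1919 = 0.5925
Step 3: ln(S2/S1) = ln(0.5925) = -0.52340
Step 4: m = -2.30259 / -0.52340 = 4.40

4.40 (Weibull m)


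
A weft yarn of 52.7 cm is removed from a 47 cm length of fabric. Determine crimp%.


Formula: Crimp% = ((L_yarn - L_fabric) / L_fabric) * 100
Step 1: Extension = 52.7 - 47 = 5.7 cm
Step 2: Crimp% = (5.7 / 47) * 100
Step 3: Crimp% = 0.121277 * 100 = 12.1277% ≈ 12.1%

12.1%


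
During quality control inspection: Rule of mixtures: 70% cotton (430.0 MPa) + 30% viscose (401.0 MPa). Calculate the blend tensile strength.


Formula: Blend property = (fraction_A * property_A) + (fraction_B * property_B)
Step 1: Contribution A = 70/100 * 430.0 MPa = 301.0 MPa
Step 2: Contribution B = 30/100 * 401.0 MPa = 120.3 MPa
Step 3: Blend tensile strength = 301.0 + 120.3 = 421.3 MPa

421.3 MPa


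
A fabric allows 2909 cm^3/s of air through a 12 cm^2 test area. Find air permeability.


Formula: Air Permeability = Airflow / Test Area
AP = 2909 cm^3/s / 12 cm^2
AP = 242.4 cm^3/s/cm^2

242.4 cm^3/s/cm^2


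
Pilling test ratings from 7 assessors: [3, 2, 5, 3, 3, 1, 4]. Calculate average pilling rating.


Formula: Mean = sum / count
Sum = 3 + 2 + 5 + 3 + 3 + 1 + 4 = 21
Mean = 21 / 7 = 3.0

3.0


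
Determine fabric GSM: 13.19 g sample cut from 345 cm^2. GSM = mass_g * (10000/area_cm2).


Formula: GSM = mass_g / area_m2
Step 1: Convert area: 345 cm^2 = 345 / 10000 = 0.0345 m^2
Step 2: GSM = 13.19 g / 0.0345 m^2 = 382.3 g/m^2

382.3 g/m^2


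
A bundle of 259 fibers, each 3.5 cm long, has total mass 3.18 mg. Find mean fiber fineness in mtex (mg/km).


Formula: fineness (mtex) = mass (mg) / total length (km) = (mass_mg / total_length_m) * 1000
Step 1: Convert fiber length: 3.5 cm = 0.035 m
Step 2: Total fiber length = 259 * 0.035 = 9.065 m
Step 3: Linear density = 3.18 mg / 9.065 m = 0.3508 mg/m
Step 4: fineness = 0.3508 * 1000 = 350.8 mtex

350.8 mtex


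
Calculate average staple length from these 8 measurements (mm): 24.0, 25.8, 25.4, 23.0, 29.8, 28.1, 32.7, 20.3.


Formula: Mean = sum of lengths / count
Sum = 24.0 + 25.8 + 25.4 + 23.0 + 29.8 + 28.1 + 32.7 + 20.3
Sum = 209.1 mm
Mean = 209.1 / 8 = 26.14 mm

26.14 mm


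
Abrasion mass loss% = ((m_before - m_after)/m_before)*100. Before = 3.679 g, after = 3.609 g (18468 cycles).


Formula: Mass loss% = ((m_before - m_after) / m_before) * 100
Step 1: Mass loss = 3.679 - 3.609 = 0.07 g
Step 2: Ratio = 0.07 / 3.679 = 0.0190269
Step 3: Mass loss% = 0.0190269 * 100 = 1.90269% ≈ 1.90%

1.90%


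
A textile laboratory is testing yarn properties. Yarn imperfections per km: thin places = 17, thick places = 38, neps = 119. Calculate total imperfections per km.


Formula: Total = thin places + thick places + neps
Total = 17 + 38 + 119
Total = 174 imperfections/km

174 imperfections/km


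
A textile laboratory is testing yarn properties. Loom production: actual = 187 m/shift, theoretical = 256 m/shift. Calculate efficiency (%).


Formula: Efficiency% = (Actual output / Theoretical output) * 100
Efficiency% = (187 / 256) * 100
Efficiency% = 0.730469 * 100 = 73.0469% ≈ 73.0%

73.0%


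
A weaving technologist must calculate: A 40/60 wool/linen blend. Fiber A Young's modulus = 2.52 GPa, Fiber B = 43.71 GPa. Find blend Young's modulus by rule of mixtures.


Formula: Blend property = (fraction_A * property_A) + (fraction_B * property_B)
Step 1: Contribution A = 40/100 * 2.52 GPa = 1.008 GPa
Step 2: Contribution B = 60/100 * 43.71 GPa = 26.226 GPa
Step 3: Blend Young's modulus = 1.008 + 26.226 = 27.234 GPa

27.234 GPa


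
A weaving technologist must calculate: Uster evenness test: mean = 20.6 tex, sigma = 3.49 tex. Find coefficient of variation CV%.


Formula: CV% = (standard deviation / mean) * 100
Step 1: Ratio = 3.49 / 20.6 = 0.169417
Step 2: CV% = 0.169417 * 100 = 16.9417% ≈ 16.9%

16.9%


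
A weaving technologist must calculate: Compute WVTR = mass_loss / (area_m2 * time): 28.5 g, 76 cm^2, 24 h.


Formula: WVTR = mass_loss / (area * time)
Step 1: Convert area: 76 cm^2 = 0.0076 m^2
Step 2: WVTR = 28.5 g / (0.0076 m^2 * 24 h)
Step 3: WVTR = 28.5 / 0.1824 = 156.3 g/m^2/h

156.3 g/m^2/h


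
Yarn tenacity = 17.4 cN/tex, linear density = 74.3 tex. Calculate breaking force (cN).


Formula: Breaking force = Tenacity * Linear density
F = 17.4 cN/tex * 74.3 tex
F = 1292.82 cN

1292.82 cN


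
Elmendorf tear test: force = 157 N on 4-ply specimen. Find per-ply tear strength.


Formula: Per-ply strength = Total force / Number of plies
Per-ply = 157 N / 4
Per-ply = 39.25 N

39.25 N


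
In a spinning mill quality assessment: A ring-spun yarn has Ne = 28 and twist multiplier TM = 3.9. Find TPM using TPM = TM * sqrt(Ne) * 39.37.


Formula: TPM = TM * sqrt(Ne) * 39.37
Step 1: sqrt(Ne) = sqrt(28) = 5.2915
Step 2: TM * sqrt(Ne) = 3.9 * 5.2915 = 20.6369
Step 3: TPM = 20.6369 * 39.37 = 812 twists/m

812 twists/m


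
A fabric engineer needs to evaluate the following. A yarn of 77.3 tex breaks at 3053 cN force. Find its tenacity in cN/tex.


Formula: Tenacity = Breaking force / Linear density
Tenacity = 3053 cN / 77.3 tex
Tenacity = 39.50 cN/tex

39.50 cN/tex


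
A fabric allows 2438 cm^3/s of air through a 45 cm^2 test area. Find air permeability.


Formula: Air Permeability = Airflow / Test Area
AP = 2438 cm^3/s / 45 cm^2
AP = 54.2 cm^3/s/cm^2

54.2 cm^3/s/cm^2


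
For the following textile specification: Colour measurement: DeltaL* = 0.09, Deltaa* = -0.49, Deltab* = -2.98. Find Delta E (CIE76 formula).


Formula: Delta E = sqrt(dL*^2 + da*^2 + db*^2)
Step 1: dL*^2 = 0.09^2 = 0.0081
Step 2: da*^2 = (-0.49)^2 = 0.2401
Step 3: db*^2 = (-2.98)^2 = 8.8804
Step 4: Sum = 0.0081 + 0.2401 + 8.8804 = 9.1286
Step 5: Delta E = sqrt(9.1286) = 3.02

3.02 Delta E


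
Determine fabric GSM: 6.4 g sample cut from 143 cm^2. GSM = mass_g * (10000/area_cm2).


Formula: GSM = mass_g / area_m2
Step 1: Convert area: 143 cm^2 = 143 / 10000 = 0.0143 m^2
Step 2: GSM = 6.4 g / 0.0143 m^2 = 447.6 g/m^2

447.6 g/m^2


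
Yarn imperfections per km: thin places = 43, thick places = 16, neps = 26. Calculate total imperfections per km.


Formula: Total = thin places + thick places + neps
Total = 43 + 16 + 26
Total = 85 imperfections/km

85 imperfections/km
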